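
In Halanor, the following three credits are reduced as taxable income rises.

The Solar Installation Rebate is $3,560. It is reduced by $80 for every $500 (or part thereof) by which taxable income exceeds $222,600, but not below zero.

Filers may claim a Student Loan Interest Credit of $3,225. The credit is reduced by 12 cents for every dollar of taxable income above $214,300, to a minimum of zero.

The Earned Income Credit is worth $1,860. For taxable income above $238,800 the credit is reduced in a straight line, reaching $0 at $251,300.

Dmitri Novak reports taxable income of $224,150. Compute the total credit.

$7,143

Solar Installation Rebate: income exceeds $222,600 by $1,550, which is 4 full-or-partial $500 increments; reduction = 4 × $80 = $320, leaving $3,240.
Student Loan Interest Credit: 12% of the $9,850 excess over $214,300 is $1,182; credit = $3,225 − $1,182 = $2,043.
Earned Income Credit: $224,150 is at or below the $238,800 threshold, so the full $1,860 applies.
Total: $3,240 + $2,043 + $1,860 = $7,143.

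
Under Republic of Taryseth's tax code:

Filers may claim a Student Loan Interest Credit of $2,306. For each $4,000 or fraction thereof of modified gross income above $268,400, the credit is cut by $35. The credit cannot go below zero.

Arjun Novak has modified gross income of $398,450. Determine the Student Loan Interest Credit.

Student Loan Interest Credit: income exceeds $268,400 by $130,050, which is 33 full-or-partial $4,000 increments; reduction = 33 × $35 = $1,155, leaving $1,151.

$1,151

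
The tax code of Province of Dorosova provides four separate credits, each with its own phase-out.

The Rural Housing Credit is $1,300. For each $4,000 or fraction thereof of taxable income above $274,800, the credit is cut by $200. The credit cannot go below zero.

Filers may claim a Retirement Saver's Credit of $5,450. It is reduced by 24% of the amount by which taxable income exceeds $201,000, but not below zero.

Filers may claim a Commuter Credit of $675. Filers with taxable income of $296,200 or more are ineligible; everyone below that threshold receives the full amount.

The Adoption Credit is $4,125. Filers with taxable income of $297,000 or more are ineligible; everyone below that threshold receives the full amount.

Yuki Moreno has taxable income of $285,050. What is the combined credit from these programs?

$5,500

Rural Housing Credit: income exceeds $274,800 by $10,250, which is 3 full-or-partial $4,000 increments; reduction = 3 × $200 = $600, leaving $700.
Retirement Saver's Credit: 24% of the $84,050 excess over $201,000 is $20,172 ≥ base, so the credit is $0.
Commuter Credit: $285,050 is below the $296,200 cutoff, so the full $675 applies.
Adoption Credit: $285,050 is below the $297,000 cutoff, so the full $4,125 applies.
Total: $700 + $0 + $675 + $4,125 = $5,500.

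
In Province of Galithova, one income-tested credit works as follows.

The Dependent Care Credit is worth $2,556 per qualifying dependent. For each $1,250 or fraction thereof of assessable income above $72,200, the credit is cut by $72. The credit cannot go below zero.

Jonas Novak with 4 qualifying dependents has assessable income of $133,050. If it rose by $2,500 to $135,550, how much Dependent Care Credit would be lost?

At $133,050 — base = 4 × $2,556 = $10,224. income exceeds $72,200 by $60,850, which is 49 full-or-partial $1,250 increments; reduction = 49 × $72 = $3,528, leaving $6,696.
At $135,550 — base = 4 × $2,556 = $10,224. income exceeds $72,200 by $63,350, which is 51 full-or-partial $1,250 increments; reduction = 51 × $72 = $3,672, leaving $6,552.
Lost: $6,696 − $6,552 = $144.

$144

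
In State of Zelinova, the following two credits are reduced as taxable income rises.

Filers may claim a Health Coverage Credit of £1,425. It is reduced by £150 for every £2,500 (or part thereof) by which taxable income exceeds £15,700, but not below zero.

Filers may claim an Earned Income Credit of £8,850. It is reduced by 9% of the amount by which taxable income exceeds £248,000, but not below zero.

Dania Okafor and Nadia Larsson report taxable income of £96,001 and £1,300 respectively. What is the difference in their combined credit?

£1,425

Dania (£96,001): Health Coverage Credit: income exceeds £15,700 by £80,301 → 33 increments × £150 = £4,950 ≥ base, so the credit is £0. Earned Income Credit: £96,001 is at or below the £248,000 threshold, so the full £8,850 applies. total £0 + £8,850 = £8,850
Nadia (£1,300): Health Coverage Credit: £1,300 is at or below the £15,700 threshold, so the full £1,425 applies. Earned Income Credit: £1,300 is at or below the £248,000 threshold, so the full £8,850 applies. total £1,425 + £8,850 = £10,275
Difference: |£8,850 − £10,275| = £1,425.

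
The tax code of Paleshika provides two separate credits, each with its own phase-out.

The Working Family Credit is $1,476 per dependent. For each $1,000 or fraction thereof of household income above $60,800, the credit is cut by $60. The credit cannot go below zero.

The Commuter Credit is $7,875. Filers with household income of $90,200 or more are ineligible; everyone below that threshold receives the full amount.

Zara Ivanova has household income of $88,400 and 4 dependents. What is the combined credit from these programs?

$12,099

Working Family Credit: base = 4 × $1,476 = $5,904. income exceeds $60,800 by $27,600, which is 28 full-or-partial $1,000 increments; reduction = 28 × $60 = $1,680, leaving $4,224.
Commuter Credit: $88,400 is below the $90,200 cutoff, so the full $7,875 applies.
Total: $4,224 + $7,875 = $12,099.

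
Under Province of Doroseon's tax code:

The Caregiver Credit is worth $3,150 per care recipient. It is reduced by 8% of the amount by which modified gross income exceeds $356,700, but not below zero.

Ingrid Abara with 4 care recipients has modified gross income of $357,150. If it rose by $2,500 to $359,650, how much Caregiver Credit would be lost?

At $357,150 — base = 4 × $3,150 = $12,600. 8% of the $450 excess over $356,700 is $36; credit = $12,600 − $36 = $12,564.
At $359,650 — base = 4 × $3,150 = $12,600. 8% of the $2,950 excess over $356,700 is $236; credit = $12,600 − $236 = $12,364.
Lost: $12,564 − $12,364 = $200.

$200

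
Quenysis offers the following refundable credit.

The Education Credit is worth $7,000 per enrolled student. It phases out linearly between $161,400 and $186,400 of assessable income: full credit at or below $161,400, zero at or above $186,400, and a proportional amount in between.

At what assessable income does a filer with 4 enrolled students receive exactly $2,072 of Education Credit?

Full credit = 4 × $7,000 = $28,000.
$2,072 is 2,072/28,000 of the full $28,000, so 25,928/28,000 of the $25,000 range has been used: income = $161,400 + $25,000 × 25,928/28,000 = $184,550.

$184,550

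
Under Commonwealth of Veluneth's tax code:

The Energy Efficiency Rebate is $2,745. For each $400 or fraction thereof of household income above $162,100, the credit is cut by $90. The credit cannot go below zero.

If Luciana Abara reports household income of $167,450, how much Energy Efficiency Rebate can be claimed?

$1,485

Energy Efficiency Rebate: income exceeds $162,100 by $5,350, which is 14 full-or-partial $400 increments; reduction = 14 × $90 = $1,260, leaving $1,485.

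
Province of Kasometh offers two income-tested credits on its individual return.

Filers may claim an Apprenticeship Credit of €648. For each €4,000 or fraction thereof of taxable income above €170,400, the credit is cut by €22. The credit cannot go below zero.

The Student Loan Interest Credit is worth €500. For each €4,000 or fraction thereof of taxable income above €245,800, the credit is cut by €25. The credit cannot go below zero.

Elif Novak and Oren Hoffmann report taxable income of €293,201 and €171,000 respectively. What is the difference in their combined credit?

€926

Elif (€293,201): Apprenticeship Credit: income exceeds €170,400 by €122,801 → 31 increments × €22 = €682 ≥ base, so the credit is €0. Student Loan Interest Credit: income exceeds €245,800 by €47,401, which is 12 full-or-partial €4,000 increments; reduction = 12 × €25 = €300, leaving €200. total €0 + €200 = €200
Oren (€171,000): Apprenticeship Credit: income exceeds €170,400 by €600, which is 1 full-or-partial €4,000 increment; reduction = 1 × €22 = €22, leaving €626. Student Loan Interest Credit: €171,000 is at or below the €245,800 threshold, so the full €500 applies. total €626 + €500 = €1,126
Difference: |€200 − €1,126| = €926.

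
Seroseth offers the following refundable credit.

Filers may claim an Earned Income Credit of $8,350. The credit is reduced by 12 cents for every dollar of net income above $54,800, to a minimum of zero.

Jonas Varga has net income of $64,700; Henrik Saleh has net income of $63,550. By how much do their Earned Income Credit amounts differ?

Jonas ($64,700): Earned Income Credit: 12% of the $9,900 excess over $54,800 is $1,188; credit = $8,350 − $1,188 = $7,162.
Henrik ($63,550): Earned Income Credit: 12% of the $8,750 excess over $54,800 is $1,050; credit = $8,350 − $1,050 = $7,300.
Difference: |$7,162 − $7,300| = $138.

$138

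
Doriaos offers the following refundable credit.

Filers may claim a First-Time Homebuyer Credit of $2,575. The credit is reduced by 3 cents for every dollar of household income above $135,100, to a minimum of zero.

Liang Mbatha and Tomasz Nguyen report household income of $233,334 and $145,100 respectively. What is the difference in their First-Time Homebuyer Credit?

Liang ($233,334): First-Time Homebuyer Credit: 3% of the $98,234 excess over $135,100 is $2,947.02 ≥ base, so the credit is $0.
Tomasz ($145,100): First-Time Homebuyer Credit: 3% of the $10,000 excess over $135,100 is $300; credit = $2,575 − $300 = $2,275.
Difference: |$0 − $2,275| = $2,275.

$2,275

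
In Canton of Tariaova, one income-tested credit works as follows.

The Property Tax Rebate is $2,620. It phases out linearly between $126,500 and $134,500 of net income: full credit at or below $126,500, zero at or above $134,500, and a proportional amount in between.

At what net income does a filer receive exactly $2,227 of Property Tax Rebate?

$127,700

$2,227 is 2,227/2,620 of the full $2,620, so 393/2,620 of the $8,000 range has been used: income = $126,500 + $8,000 × 393/2,620 = $127,700.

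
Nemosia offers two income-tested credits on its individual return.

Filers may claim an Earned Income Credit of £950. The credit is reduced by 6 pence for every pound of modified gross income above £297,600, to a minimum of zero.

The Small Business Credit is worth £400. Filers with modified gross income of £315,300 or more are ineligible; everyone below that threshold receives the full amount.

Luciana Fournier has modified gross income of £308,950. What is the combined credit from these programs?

£669

Earned Income Credit: 6% of the £11,350 excess over £297,600 is £681; credit = £950 − £681 = £269.
Small Business Credit: £308,950 is below the £315,300 cutoff, so the full £400 applies.
Total: £269 + £400 = £669.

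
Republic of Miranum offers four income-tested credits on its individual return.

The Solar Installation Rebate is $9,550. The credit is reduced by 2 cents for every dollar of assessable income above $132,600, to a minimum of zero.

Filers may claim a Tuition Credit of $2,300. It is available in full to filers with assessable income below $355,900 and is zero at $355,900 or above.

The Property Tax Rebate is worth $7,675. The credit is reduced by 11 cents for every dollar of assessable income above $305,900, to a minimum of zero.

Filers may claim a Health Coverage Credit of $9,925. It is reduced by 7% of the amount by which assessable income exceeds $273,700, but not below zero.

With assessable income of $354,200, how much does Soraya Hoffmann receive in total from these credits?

Solar Installation Rebate: 2% of the $221,600 excess over $132,600 is $4,432; credit = $9,550 − $4,432 = $5,118.
Tuition Credit: $354,200 is below the $355,900 cutoff, so the full $2,300 applies.
Property Tax Rebate: 11% of the $48,300 excess over $305,900 is $5,313; credit = $7,675 − $5,313 = $2,362.
Health Coverage Credit: 7% of the $80,500 excess over $273,700 is $5,635; credit = $9,925 − $5,635 = $4,290.
Total: $5,118 + $2,300 + $2,362 + $4,290 = $14,070.

$14,070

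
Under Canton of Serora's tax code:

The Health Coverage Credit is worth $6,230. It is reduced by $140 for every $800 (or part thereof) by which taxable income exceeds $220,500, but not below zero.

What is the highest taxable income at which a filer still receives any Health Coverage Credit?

$255,700

After 44 increments the reduction is 44 × $140 = $6,160, leaving $70; one more increment wipes it out. Increment 44 ends at excess 44 × $800 = $35,200, so the highest qualifying income is $220,500 + $35,200 = $255,700.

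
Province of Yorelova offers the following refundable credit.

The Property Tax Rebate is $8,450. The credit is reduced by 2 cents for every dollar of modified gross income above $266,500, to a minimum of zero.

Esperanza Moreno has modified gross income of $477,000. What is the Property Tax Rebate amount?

$4,240

Property Tax Rebate: 2% of the $210,500 excess over $266,500 is $4,210; credit = $8,450 − $4,210 = $4,240.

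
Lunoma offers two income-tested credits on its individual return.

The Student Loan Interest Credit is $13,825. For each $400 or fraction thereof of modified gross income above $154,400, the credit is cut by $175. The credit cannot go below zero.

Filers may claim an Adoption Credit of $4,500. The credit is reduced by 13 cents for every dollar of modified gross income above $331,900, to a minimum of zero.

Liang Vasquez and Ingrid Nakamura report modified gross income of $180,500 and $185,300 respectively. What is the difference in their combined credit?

Liang ($180,500): Student Loan Interest Credit: income exceeds $154,400 by $26,100, which is 66 full-or-partial $400 increments; reduction = 66 × $175 = $11,550, leaving $2,275. Adoption Credit: $180,500 is at or below the $331,900 threshold, so the full $4,500 applies. total $2,275 + $4,500 = $6,775
Ingrid ($185,300): Student Loan Interest Credit: income exceeds $154,400 by $30,900, which is 78 full-or-partial $400 increments; reduction = 78 × $175 = $13,650, leaving $175. Adoption Credit: $185,300 is at or below the $331,900 threshold, so the full $4,500 applies. total $175 + $4,500 = $4,675
Difference: |$6,775 − $4,675| = $2,100.

$2,100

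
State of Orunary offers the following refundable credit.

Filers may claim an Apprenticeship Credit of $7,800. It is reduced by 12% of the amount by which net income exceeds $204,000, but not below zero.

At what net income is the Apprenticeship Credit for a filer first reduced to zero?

The credit falls by 12% of each dollar above $204,000, so it reaches zero when the excess is $7,800 / 12% = $65,000: income = $204,000 + $65,000 = $269,000.

$269,000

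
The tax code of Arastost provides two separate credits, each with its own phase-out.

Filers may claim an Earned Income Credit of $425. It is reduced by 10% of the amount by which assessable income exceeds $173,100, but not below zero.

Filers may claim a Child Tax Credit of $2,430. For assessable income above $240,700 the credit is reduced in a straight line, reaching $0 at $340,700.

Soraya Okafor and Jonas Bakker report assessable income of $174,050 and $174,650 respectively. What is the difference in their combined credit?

$60

Soraya ($174,050): Earned Income Credit: 10% of the $950 excess over $173,100 is $95; credit = $425 − $95 = $330. Child Tax Credit: $174,050 is at or below the $240,700 threshold, so the full $2,430 applies. total $330 + $2,430 = $2,760
Jonas ($174,650): Earned Income Credit: 10% of the $1,550 excess over $173,100 is $155; credit = $425 − $155 = $270. Child Tax Credit: $174,650 is at or below the $240,700 threshold, so the full $2,430 applies. total $270 + $2,430 = $2,700
Difference: |$2,760 − $2,700| = $60.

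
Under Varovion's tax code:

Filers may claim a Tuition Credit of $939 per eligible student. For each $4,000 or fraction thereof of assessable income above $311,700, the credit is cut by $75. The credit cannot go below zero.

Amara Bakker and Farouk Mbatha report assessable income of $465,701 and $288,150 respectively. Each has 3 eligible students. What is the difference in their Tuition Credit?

Amara ($465,701): Tuition Credit: base = 3 × $939 = $2,817. income exceeds $311,700 by $154,001 → 39 increments × $75 = $2,925 ≥ base, so the credit is $0.
Farouk ($288,150): Tuition Credit: base = 3 × $939 = $2,817. $288,150 is at or below the $311,700 threshold, so the full $2,817 applies.
Difference: |$0 − $2,817| = $2,817.

$2,817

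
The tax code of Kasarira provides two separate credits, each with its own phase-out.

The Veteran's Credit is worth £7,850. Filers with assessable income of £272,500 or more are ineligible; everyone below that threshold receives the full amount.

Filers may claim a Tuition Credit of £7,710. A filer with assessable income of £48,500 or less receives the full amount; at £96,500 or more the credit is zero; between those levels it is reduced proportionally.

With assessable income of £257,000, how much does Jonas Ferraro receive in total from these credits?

£7,850

Veteran's Credit: £257,000 is below the £272,500 cutoff, so the full £7,850 applies.
Tuition Credit: £257,000 is at or above £96,500, so the credit is £0.
Total: £7,850 + £0 = £7,850.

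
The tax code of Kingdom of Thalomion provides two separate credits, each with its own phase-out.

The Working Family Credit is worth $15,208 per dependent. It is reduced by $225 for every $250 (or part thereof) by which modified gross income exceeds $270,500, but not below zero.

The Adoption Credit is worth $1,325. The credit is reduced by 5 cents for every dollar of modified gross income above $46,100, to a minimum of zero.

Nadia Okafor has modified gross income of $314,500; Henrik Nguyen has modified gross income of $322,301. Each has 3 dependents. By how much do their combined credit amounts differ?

Nadia ($314,500): Working Family Credit: base = 3 × $15,208 = $45,624. income exceeds $270,500 by $44,000, which is 176 full-or-partial $250 increments; reduction = 176 × $225 = $39,600, leaving $6,024. Adoption Credit: 5% of the $268,400 excess over $46,100 is $13,420 ≥ base, so the credit is $0. total $6,024 + $0 = $6,024
Henrik ($322,301): Working Family Credit: base = 3 × $15,208 = $45,624. income exceeds $270,500 by $51,801 → 208 increments × $225 = $46,800 ≥ base, so the credit is $0. Adoption Credit: 5% of the $276,201 excess over $46,100 is $13,810.05 ≥ base, so the credit is $0. total $0 + $0 = $0
Difference: |$6,024 − $0| = $6,024.

$6,024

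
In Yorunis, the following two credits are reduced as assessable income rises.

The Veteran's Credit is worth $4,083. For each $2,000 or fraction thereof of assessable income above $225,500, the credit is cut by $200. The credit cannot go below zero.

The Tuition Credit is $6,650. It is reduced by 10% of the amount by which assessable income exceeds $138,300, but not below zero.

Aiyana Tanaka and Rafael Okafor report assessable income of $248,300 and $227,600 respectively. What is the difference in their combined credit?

Aiyana ($248,300): Veteran's Credit: income exceeds $225,500 by $22,800, which is 12 full-or-partial $2,000 increments; reduction = 12 × $200 = $2,400, leaving $1,683. Tuition Credit: 10% of the $110,000 excess over $138,300 is $11,000 ≥ base, so the credit is $0. total $1,683 + $0 = $1,683
Rafael ($227,600): Veteran's Credit: income exceeds $225,500 by $2,100, which is 2 full-or-partial $2,000 increments; reduction = 2 × $200 = $400, leaving $3,683. Tuition Credit: 10% of the $89,300 excess over $138,300 is $8,930 ≥ base, so the credit is $0. total $3,683 + $0 = $3,683
Difference: |$1,683 − $3,683| = $2,000.

$2,000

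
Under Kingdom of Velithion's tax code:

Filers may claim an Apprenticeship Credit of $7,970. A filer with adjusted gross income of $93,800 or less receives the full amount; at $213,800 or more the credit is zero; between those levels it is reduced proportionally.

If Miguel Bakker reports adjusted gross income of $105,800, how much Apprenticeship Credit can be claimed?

$7,173

Apprenticeship Credit: $105,800 is $12,000 into a $120,000 phase-out range, leaving 108,000/120,000 of the credit: $7,970 × 108,000/120,000 = $7,173.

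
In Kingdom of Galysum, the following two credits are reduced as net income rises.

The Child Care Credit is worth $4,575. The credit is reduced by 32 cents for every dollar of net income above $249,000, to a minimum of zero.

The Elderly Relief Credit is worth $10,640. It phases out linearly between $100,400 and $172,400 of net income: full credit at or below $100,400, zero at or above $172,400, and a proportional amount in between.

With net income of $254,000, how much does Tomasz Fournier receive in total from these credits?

Child Care Credit: 32% of the $5,000 excess over $249,000 is $1,600; credit = $4,575 − $1,600 = $2,975.
Elderly Relief Credit: $254,000 is at or above $172,400, so the credit is $0.
Total: $2,975 + $0 = $2,975.

$2,975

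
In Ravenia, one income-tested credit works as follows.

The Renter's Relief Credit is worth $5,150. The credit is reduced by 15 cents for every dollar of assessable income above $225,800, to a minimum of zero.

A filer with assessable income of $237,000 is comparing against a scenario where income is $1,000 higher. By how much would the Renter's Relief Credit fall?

$150

At $237,000 — 15% of the $11,200 excess over $225,800 is $1,680; credit = $5,150 − $1,680 = $3,470.
At $238,000 — 15% of the $12,200 excess over $225,800 is $1,830; credit = $5,150 − $1,830 = $3,320.
Lost: $3,470 − $3,320 = $150.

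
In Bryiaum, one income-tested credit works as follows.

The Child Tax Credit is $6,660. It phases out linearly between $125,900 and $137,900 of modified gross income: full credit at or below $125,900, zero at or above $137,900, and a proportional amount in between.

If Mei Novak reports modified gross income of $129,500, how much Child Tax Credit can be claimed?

Child Tax Credit: $129,500 is $3,600 into a $12,000 phase-out range, leaving 8,400/12,000 of the credit: $6,660 × 8,400/12,000 = $4,662.

$4,662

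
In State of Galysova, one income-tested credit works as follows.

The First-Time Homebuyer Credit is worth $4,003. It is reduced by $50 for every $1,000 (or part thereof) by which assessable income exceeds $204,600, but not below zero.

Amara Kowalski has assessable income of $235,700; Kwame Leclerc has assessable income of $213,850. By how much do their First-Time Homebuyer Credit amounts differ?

Amara ($235,700): First-Time Homebuyer Credit: income exceeds $204,600 by $31,100, which is 32 full-or-partial $1,000 increments; reduction = 32 × $50 = $1,600, leaving $2,403.
Kwame ($213,850): First-Time Homebuyer Credit: income exceeds $204,600 by $9,250, which is 10 full-or-partial $1,000 increments; reduction = 10 × $50 = $500, leaving $3,503.
Difference: |$2,403 − $3,503| = $1,100.

$1,100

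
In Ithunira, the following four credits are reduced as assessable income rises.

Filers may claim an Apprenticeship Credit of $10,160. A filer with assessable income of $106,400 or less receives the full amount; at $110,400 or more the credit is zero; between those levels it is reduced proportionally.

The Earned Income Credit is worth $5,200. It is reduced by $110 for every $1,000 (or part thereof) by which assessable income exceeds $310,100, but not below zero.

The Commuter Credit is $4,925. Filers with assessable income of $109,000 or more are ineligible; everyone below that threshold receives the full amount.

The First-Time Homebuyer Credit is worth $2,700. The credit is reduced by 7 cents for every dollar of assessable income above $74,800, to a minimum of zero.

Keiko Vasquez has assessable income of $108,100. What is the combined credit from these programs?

Apprenticeship Credit: $108,100 is $1,700 into a $4,000 phase-out range, leaving 2,300/4,000 of the credit: $10,160 × 2,300/4,000 = $5,842.
Earned Income Credit: $108,100 is at or below the $310,100 threshold, so the full $5,200 applies.
Commuter Credit: $108,100 is below the $109,000 cutoff, so the full $4,925 applies.
First-Time Homebuyer Credit: 7% of the $33,300 excess over $74,800 is $2,331; credit = $2,700 − $2,331 = $369.
Total: $5,842 + $5,200 + $4,925 + $369 = $16,336.

$16,336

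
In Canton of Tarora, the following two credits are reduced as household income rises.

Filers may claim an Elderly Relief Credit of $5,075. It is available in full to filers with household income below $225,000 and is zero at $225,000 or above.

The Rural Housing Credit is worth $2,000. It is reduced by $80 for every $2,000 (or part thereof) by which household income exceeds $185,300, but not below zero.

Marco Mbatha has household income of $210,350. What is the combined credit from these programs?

Elderly Relief Credit: $210,350 is below the $225,000 cutoff, so the full $5,075 applies.
Rural Housing Credit: income exceeds $185,300 by $25,050, which is 13 full-or-partial $2,000 increments; reduction = 13 × $80 = $1,040, leaving $960.
Total: $5,075 + $960 = $6,035.

$6,035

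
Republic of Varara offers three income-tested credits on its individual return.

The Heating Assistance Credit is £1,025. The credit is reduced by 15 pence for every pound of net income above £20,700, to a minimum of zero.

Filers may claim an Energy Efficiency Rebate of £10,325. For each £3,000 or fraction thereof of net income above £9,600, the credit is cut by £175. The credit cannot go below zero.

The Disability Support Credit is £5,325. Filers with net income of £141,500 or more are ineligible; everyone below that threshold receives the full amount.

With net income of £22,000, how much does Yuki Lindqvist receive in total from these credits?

Heating Assistance Credit: 15% of the £1,300 excess over £20,700 is £195; credit = £1,025 − £195 = £830.
Energy Efficiency Rebate: income exceeds £9,600 by £12,400, which is 5 full-or-partial £3,000 increments; reduction = 5 × £175 = £875, leaving £9,450.
Disability Support Credit: £22,000 is below the £141,500 cutoff, so the full £5,325 applies.
Total: £830 + £9,450 + £5,325 = £15,605.

£15,605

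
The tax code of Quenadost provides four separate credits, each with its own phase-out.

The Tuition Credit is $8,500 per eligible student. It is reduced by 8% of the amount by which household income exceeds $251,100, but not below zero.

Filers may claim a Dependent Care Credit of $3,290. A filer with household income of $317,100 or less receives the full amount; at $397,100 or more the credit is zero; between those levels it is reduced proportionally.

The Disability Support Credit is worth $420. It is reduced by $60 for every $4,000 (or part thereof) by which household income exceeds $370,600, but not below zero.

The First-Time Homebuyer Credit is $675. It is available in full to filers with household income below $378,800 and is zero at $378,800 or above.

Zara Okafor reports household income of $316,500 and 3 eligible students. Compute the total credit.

Tuition Credit: base = 3 × $8,500 = $25,500. 8% of the $65,400 excess over $251,100 is $5,232; credit = $25,500 − $5,232 = $20,268.
Dependent Care Credit: $316,500 is at or below the $317,100 threshold, so the full $3,290 applies.
Disability Support Credit: $316,500 is at or below the $370,600 threshold, so the full $420 applies.
First-Time Homebuyer Credit: $316,500 is below the $378,800 cutoff, so the full $675 applies.
Total: $20,268 + $3,290 + $420 + $675 = $24,653.

$24,653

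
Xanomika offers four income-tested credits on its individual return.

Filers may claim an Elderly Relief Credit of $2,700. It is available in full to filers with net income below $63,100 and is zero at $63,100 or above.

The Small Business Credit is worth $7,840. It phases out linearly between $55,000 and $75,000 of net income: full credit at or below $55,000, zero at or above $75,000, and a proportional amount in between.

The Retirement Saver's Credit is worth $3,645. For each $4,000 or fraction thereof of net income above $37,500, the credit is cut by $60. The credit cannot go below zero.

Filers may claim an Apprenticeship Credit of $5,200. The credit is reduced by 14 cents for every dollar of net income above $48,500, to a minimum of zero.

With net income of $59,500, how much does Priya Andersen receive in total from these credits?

Elderly Relief Credit: $59,500 is below the $63,100 cutoff, so the full $2,700 applies.
Small Business Credit: $59,500 is $4,500 into a $20,000 phase-out range, leaving 15,500/20,000 of the credit: $7,840 × 15,500/20,000 = $6,076.
Retirement Saver's Credit: income exceeds $37,500 by $22,000, which is 6 full-or-partial $4,000 increments; reduction = 6 × $60 = $360, leaving $3,285.
Apprenticeship Credit: 14% of the $11,000 excess over $48,500 is $1,540; credit = $5,200 − $1,540 = $3,660.
Total: $2,700 + $6,076 + $3,285 + $3,660 = $15,721.

$15,721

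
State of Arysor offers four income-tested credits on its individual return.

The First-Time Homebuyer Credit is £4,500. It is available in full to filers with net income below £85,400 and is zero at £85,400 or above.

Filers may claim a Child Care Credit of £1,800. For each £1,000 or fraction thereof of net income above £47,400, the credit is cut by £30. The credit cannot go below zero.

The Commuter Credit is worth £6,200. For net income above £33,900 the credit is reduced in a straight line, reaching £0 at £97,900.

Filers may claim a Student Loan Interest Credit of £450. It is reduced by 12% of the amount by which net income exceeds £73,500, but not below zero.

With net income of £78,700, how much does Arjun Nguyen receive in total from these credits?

First-Time Homebuyer Credit: £78,700 is below the £85,400 cutoff, so the full £4,500 applies.
Child Care Credit: income exceeds £47,400 by £31,300, which is 32 full-or-partial £1,000 increments; reduction = 32 × £30 = £960, leaving £840.
Commuter Credit: £78,700 is £44,800 into a £64,000 phase-out range, leaving 19,200/64,000 of the credit: £6,200 × 19,200/64,000 = £1,860.
Student Loan Interest Credit: 12% of the £5,200 excess over £73,500 is £624 ≥ base, so the credit is £0.
Total: £4,500 + £840 + £1,860 + £0 = £7,200.

£7,200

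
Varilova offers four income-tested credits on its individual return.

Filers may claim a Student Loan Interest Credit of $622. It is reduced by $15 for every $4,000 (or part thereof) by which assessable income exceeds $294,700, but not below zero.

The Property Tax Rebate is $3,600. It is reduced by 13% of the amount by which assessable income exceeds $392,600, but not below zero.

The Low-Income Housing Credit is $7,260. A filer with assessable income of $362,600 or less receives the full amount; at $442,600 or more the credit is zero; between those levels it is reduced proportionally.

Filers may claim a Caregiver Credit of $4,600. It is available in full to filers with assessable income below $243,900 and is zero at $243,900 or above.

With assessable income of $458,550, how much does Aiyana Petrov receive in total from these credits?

$7

Student Loan Interest Credit: income exceeds $294,700 by $163,850, which is 41 full-or-partial $4,000 increments; reduction = 41 × $15 = $615, leaving $7.
Property Tax Rebate: 13% of the $65,950 excess over $392,600 is $8,573.50 ≥ base, so the credit is $0.
Low-Income Housing Credit: $458,550 is at or above $442,600, so the credit is $0.
Caregiver Credit: $458,550 meets or exceeds the $243,900 cutoff, so the credit is $0.
Total: $7 + $0 + $0 + $0 = $7.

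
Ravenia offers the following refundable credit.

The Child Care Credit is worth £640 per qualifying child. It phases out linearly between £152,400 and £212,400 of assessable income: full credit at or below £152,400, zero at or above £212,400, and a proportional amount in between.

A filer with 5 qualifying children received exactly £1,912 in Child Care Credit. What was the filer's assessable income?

£176,550

Full credit = 5 × £640 = £3,200.
£1,912 is 1,912/3,200 of the full £3,200, so 1,288/3,200 of the £60,000 range has been used: income = £152,400 + £60,000 × 1,288/3,200 = £176,550.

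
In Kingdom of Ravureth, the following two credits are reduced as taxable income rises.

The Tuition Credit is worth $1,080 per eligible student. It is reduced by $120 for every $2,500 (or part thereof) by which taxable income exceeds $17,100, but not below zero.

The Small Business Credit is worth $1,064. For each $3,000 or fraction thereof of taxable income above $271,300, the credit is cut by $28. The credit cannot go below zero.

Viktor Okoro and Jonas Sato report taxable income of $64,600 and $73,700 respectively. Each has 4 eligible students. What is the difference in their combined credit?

Viktor ($64,600): Tuition Credit: base = 4 × $1,080 = $4,320. income exceeds $17,100 by $47,500, which is 19 full-or-partial $2,500 increments; reduction = 19 × $120 = $2,280, leaving $2,040. Small Business Credit: $64,600 is at or below the $271,300 threshold, so the full $1,064 applies. total $2,040 + $1,064 = $3,104
Jonas ($73,700): Tuition Credit: base = 4 × $1,080 = $4,320. income exceeds $17,100 by $56,600, which is 23 full-or-partial $2,500 increments; reduction = 23 × $120 = $2,760, leaving $1,560. Small Business Credit: $73,700 is at or below the $271,300 threshold, so the full $1,064 applies. total $1,560 + $1,064 = $2,624
Difference: |$3,104 − $2,624| = $480.

$480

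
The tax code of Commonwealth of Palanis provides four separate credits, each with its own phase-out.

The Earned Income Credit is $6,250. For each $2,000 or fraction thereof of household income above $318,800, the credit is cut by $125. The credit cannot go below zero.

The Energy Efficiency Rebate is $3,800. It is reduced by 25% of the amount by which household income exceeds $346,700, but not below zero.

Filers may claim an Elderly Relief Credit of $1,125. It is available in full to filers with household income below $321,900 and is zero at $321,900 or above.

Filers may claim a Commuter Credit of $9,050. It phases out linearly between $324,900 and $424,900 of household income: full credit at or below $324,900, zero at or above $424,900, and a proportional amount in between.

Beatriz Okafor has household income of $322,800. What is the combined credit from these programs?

Earned Income Credit: income exceeds $318,800 by $4,000, which is 2 full-or-partial $2,000 increments; reduction = 2 × $125 = $250, leaving $6,000.
Energy Efficiency Rebate: $322,800 is at or below the $346,700 threshold, so the full $3,800 applies.
Elderly Relief Credit: $322,800 meets or exceeds the $321,900 cutoff, so the credit is $0.
Commuter Credit: $322,800 is at or below the $324,900 threshold, so the full $9,050 applies.
Total: $6,000 + $3,800 + $0 + $9,050 = $18,850.

$18,850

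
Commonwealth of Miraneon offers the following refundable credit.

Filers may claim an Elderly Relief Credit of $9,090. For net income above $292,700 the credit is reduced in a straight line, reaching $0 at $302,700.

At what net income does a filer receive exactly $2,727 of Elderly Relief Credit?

$2,727 is 2,727/9,090 of the full $9,090, so 6,363/9,090 of the $10,000 range has been used: income = $292,700 + $10,000 × 6,363/9,090 = $299,700.

$299,700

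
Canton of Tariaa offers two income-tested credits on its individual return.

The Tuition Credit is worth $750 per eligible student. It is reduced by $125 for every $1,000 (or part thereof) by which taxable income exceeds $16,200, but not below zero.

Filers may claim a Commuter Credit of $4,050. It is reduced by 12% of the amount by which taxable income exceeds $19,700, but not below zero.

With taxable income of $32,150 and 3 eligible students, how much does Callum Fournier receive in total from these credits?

Tuition Credit: base = 3 × $750 = $2,250. income exceeds $16,200 by $15,950, which is 16 full-or-partial $1,000 increments; reduction = 16 × $125 = $2,000, leaving $250.
Commuter Credit: 12% of the $12,450 excess over $19,700 is $1,494; credit = $4,050 − $1,494 = $2,556.
Total: $250 + $2,556 = $2,806.

$2,806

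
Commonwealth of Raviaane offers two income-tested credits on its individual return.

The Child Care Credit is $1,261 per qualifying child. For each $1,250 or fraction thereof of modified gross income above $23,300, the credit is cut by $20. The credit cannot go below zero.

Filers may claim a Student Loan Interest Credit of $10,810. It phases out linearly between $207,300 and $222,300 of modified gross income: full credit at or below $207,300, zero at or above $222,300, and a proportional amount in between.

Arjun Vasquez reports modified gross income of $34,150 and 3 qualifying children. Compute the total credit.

Child Care Credit: base = 3 × $1,261 = $3,783. income exceeds $23,300 by $10,850, which is 9 full-or-partial $1,250 increments; reduction = 9 × $20 = $180, leaving $3,603.
Student Loan Interest Credit: $34,150 is at or below the $207,300 threshold, so the full $10,810 applies.
Total: $3,603 + $10,810 = $14,413.

$14,413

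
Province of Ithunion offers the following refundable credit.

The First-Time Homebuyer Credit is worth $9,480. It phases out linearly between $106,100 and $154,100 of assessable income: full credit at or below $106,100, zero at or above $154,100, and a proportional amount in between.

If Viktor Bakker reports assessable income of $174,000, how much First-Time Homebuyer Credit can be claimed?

First-Time Homebuyer Credit: $174,000 is at or above $154,100, so the credit is $0.

$0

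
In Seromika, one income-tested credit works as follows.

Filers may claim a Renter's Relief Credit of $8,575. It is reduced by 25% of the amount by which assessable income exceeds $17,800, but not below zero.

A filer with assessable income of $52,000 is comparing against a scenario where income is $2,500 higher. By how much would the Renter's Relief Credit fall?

$25

At $52,000 — 25% of the $34,200 excess over $17,800 is $8,550; credit = $8,575 − $8,550 = $25.
At $54,500 — 25% of the $36,700 excess over $17,800 is $9,175 ≥ base, so the credit is $0.
Lost: $25 − $0 = $25.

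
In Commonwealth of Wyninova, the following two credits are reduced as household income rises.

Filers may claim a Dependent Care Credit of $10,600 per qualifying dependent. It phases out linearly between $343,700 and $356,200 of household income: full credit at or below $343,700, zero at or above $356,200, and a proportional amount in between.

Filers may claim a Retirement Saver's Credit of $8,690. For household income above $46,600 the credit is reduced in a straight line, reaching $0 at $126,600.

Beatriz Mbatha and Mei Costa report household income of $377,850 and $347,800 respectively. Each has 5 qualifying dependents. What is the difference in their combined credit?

Beatriz ($377,850): Dependent Care Credit: base = 5 × $10,600 = $53,000. $377,850 is at or above $356,200, so the credit is $0. Retirement Saver's Credit: $377,850 is at or above $126,600, so the credit is $0. total $0 + $0 = $0
Mei ($347,800): Dependent Care Credit: base = 5 × $10,600 = $53,000. $347,800 is $4,100 into a $12,500 phase-out range, leaving 8,400/12,500 of the credit: $53,000 × 8,400/12,500 = $35,616. Retirement Saver's Credit: $347,800 is at or above $126,600, so the credit is $0. total $35,616 + $0 = $35,616
Difference: |$0 − $35,616| = $35,616.

$35,616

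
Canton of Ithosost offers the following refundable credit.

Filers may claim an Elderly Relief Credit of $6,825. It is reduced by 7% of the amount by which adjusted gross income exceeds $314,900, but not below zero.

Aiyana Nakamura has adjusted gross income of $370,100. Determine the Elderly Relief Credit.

Elderly Relief Credit: 7% of the $55,200 excess over $314,900 is $3,864; credit = $6,825 − $3,864 = $2,961.

$2,961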